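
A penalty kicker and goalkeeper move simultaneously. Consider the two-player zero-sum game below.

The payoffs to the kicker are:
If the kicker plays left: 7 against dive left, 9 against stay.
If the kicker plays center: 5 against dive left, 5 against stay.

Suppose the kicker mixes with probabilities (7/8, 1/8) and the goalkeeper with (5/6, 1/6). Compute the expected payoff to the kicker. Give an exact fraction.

Against (5/6, 1/6), each row's expected payoff is left: 22/3; center: 5.
Taking the (7/8, 1/8)-weighted average: (7/8)·(22/3) + (1/8)·(5) = 169/24.

169/24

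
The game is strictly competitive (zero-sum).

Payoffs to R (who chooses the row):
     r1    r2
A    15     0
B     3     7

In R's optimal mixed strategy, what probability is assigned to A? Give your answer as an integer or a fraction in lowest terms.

Row minima are 0 and 3, so R's maximin is 3; column maxima are 15 and 7, so C's minimax is 7. These differ, so the equilibrium is in mixed strategies.
Let R play A with probability p. C is indifferent when 15p + 3(1−p) = 7(1−p), giving p = 4/19.

4/19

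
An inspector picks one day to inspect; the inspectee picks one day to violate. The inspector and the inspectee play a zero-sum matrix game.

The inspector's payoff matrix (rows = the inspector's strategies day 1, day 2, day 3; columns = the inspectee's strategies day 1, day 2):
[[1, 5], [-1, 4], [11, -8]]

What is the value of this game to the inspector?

Row day 2 is strictly dominated by row day 1, so the inspector never plays it.
The remaining 2×2 game on (day 1, day 3) × (day 1, day 2) has no saddle point. Let the inspector play day 1 with probability p; indifference gives p + 11(1−p) = 5p − 8(1−p), so p = 19/23.
Similarly the inspectee's optimal q on day 1 is 13/23, and the value is 1·(13/23) + (5)·(10/23) = 63/23.

63/23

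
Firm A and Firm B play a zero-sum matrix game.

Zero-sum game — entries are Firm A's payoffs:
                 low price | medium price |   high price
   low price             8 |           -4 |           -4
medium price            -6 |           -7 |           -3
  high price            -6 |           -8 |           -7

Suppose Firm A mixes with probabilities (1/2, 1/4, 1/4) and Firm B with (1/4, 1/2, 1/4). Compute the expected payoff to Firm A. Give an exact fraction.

-15/4

Against (1/4, 1/2, 1/4), each row's expected payoff is low price: -1; medium price: -23/4; high price: -29/4.
Taking the (1/2, 1/4, 1/4)-weighted average: (1/2)·(-1) + (1/4)·(-23/4) + (1/4)·(-29/4) = -15/4.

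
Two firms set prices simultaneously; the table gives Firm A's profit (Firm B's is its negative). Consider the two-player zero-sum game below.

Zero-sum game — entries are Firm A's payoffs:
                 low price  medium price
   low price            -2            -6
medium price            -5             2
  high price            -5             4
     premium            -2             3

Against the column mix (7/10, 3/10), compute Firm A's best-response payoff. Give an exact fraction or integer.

-1/2

low price: (-2)·(7/10) + (-6)·(3/10) = -16/5.
medium price: (-5)·(7/10) + (2)·(3/10) = -29/10.
high price: (-5)·(7/10) + (4)·(3/10) = -23/10.
premium: (-2)·(7/10) + (3)·(3/10) = -1/2.
The best pure response is premium with expected payoff -1/2.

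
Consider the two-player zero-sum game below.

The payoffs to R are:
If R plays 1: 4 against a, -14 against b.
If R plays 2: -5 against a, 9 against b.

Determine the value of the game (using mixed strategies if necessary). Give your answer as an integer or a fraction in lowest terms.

-17/16

Row minima are -14 and -5, so R's maximin is -5; column maxima are 4 and 9, so C's minimax is 4. These differ, so the equilibrium is in mixed strategies.
Let R play 1 with probability p. C is indifferent when 4p − 5(1−p) = −14p + 9(1−p), giving p = 7/16.
Let C play a with probability q. R is indifferent when 4q − 14(1−q) = −5q + 9(1−q), giving q = 23/32.
The value is 4·(23/32) + (-14)·(9/32) = -17/16.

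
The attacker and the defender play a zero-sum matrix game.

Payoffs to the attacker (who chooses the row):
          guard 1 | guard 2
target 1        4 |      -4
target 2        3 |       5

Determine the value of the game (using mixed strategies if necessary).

Row minima are -4 and 3, so the attacker's maximin is 3; column maxima are 4 and 5, so the defender's minimax is 4. These differ, so the equilibrium is in mixed strategies.
Let the attacker play target 1 with probability p. The defender is indifferent when 4p + 3(1−p) = −4p + 5(1−p), giving p = 1/5.
Let the defender play guard 1 with probability q. The attacker is indifferent when 4q − 4(1−q) = 3q + 5(1−q), giving q = 9/10.
The value is 4·(9/10) + (-4)·(1/10) = 16/5.

16/5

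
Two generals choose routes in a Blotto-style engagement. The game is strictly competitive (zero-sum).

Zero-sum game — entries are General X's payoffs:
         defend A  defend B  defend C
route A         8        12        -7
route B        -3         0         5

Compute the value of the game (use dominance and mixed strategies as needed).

Column defend B is strictly dominated by defend A for General Y (it gives General X more in every row).
The remaining 2×2 game on (route A, route B) × (defend A, defend C) has no saddle point. Let General X play route A with probability p; indifference gives 8p − 3(1−p) = −7p + 5(1−p), so p = 8/23.
Similarly General Y's optimal q on defend A is 12/23, and the value is 8·(12/23) + (-7)·(11/23) = 19/23.

19/23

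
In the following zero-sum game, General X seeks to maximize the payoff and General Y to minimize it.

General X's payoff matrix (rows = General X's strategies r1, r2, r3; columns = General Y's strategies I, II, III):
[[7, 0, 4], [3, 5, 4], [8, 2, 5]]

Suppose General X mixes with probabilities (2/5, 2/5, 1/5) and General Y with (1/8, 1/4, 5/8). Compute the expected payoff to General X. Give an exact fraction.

Against (1/8, 1/4, 5/8), each row's expected payoff is r1: 27/8; r2: 33/8; r3: 37/8.
Taking the (2/5, 2/5, 1/5)-weighted average: (2/5)·(27/8) + (2/5)·(33/8) + (1/5)·(37/8) = 157/40.

157/40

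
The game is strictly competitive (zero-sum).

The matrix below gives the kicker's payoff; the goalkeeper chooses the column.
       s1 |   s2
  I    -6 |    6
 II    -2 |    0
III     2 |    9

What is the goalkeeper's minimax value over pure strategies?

2

The worst case (largest entry) in each column is s1: 2, s2: 9.
The best (smallest) of these is 2.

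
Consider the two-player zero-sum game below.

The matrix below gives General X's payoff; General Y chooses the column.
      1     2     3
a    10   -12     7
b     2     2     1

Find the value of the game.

Column 1 is strictly dominated by 3 for General Y (it gives General X more in every row).
The remaining 2×2 game on (a, b) × (2, 3) has no saddle point. Let General X play a with probability p; indifference gives −12p + 2(1−p) = 7p + (1−p), so p = 1/20.
Similarly General Y's optimal q on 2 is 3/10, and the value is -12·(3/10) + (7)·(7/10) = 13/10.

13/10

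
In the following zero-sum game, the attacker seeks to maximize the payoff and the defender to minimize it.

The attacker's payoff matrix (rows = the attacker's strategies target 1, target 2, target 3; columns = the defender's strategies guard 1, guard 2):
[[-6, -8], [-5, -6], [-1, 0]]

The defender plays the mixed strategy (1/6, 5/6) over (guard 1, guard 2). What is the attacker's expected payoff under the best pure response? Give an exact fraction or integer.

target 1: (-6)·(1/6) + (-8)·(5/6) = -23/3.
target 2: (-5)·(1/6) + (-6)·(5/6) = -35/6.
target 3: (-1)·(1/6) + (0)·(5/6) = -1/6.
The best pure response is target 3 with expected payoff -1/6.

-1/6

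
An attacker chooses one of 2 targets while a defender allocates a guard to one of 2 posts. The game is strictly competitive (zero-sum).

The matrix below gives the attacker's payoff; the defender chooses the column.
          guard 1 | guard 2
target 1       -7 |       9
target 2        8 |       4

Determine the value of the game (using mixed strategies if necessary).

Row minima are -7 and 4, so the attacker's maximin is 4; column maxima are 8 and 9, so the defender's minimax is 8. These differ, so the equilibrium is in mixed strategies.
Let the attacker play target 1 with probability p. The defender is indifferent when −7p + 8(1−p) = 9p + 4(1−p), giving p = 1/5.
Let the defender play guard 1 with probability q. The attacker is indifferent when −7q + 9(1−q) = 8q + 4(1−q), giving q = 1/4.
The value is -7·(1/4) + (9)·(3/4) = 5.

5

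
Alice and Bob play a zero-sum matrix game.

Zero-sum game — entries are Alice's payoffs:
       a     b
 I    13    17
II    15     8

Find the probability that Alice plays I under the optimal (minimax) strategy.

Row minima are 13 and 8, so Alice's maximin is 13; column maxima are 15 and 17, so Bob's minimax is 15. These differ, so the equilibrium is in mixed strategies.
Let Alice play I with probability p. Bob is indifferent when 13p + 15(1−p) = 17p + 8(1−p), giving p = 7/11.

7/11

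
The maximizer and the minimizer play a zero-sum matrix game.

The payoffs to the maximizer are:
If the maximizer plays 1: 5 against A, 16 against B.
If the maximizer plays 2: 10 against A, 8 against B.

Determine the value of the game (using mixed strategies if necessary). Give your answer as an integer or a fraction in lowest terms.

Row minima are 5 and 8, so the maximizer's maximin is 8; column maxima are 10 and 16, so the minimizer's minimax is 10. These differ, so the equilibrium is in mixed strategies.
Let the maximizer play 1 with probability p. The minimizer is indifferent when 5p + 10(1−p) = 16p + 8(1−p), giving p = 2/13.
Let the minimizer play A with probability q. The maximizer is indifferent when 5q + 16(1−q) = 10q + 8(1−q), giving q = 8/13.
The value is 5·(8/13) + (16)·(5/13) = 120/13.

120/13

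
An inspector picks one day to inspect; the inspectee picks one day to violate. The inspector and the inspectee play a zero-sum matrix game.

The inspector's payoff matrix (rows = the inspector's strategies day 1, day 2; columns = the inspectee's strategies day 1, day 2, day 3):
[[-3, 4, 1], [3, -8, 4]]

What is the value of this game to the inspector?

Column day 3 is strictly dominated by day 1 for the inspectee (it gives the inspector more in every row).
The remaining 2×2 game on (day 1, day 2) × (day 1, day 2) has no saddle point. Let the inspector play day 1 with probability p; indifference gives −3p + 3(1−p) = 4p − 8(1−p), so p = 11/18.
Similarly the inspectee's optimal q on day 1 is 2/3, and the value is -3·(2/3) + (4)·(1/3) = -2/3.

-2/3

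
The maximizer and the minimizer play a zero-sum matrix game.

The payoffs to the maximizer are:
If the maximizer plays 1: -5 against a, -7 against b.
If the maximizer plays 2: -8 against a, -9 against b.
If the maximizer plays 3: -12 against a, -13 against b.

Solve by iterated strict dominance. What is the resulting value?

Row 3 is strictly dominated by row 1 (-5>-12, -7>-13); eliminate 3.
Column a is strictly dominated by b for the minimizer (-7<-5, -9<-8); eliminate a.
Row 2 is strictly dominated by row 1 (-7>-9); eliminate 2.
Only (1, b) remains, with payoff -7.

-7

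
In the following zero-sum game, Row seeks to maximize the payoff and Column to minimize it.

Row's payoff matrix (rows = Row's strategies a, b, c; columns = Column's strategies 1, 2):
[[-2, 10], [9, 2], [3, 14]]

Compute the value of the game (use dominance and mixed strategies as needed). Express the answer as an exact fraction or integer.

20/3

Row a is strictly dominated by row c, so Row never plays it.
The remaining 2×2 game on (b, c) × (1, 2) has no saddle point. Let Row play b with probability p; indifference gives 9p + 3(1−p) = 2p + 14(1−p), so p = 11/18.
Similarly Column's optimal q on 1 is 2/3, and the value is 9·(2/3) + (2)·(1/3) = 20/3.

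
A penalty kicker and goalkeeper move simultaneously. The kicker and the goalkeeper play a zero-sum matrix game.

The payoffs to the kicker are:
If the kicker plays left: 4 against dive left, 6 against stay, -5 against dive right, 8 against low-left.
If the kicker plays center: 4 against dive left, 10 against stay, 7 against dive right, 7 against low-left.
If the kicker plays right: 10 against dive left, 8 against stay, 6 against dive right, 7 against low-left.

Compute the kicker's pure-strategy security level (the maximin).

6

The worst-case payoff for each row is left: -5, center: 4, right: 6.
The best of these is 6.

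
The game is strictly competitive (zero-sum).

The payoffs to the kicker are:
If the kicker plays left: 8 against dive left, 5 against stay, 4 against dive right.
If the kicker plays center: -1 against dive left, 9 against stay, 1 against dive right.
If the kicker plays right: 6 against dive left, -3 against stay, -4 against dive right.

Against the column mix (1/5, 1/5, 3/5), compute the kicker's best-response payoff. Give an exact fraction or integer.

5

left: (8)·(1/5) + (5)·(1/5) + (4)·(3/5) = 5.
center: (-1)·(1/5) + (9)·(1/5) + (1)·(3/5) = 11/5.
right: (6)·(1/5) + (-3)·(1/5) + (-4)·(3/5) = -9/5.
The best pure response is left with expected payoff 5.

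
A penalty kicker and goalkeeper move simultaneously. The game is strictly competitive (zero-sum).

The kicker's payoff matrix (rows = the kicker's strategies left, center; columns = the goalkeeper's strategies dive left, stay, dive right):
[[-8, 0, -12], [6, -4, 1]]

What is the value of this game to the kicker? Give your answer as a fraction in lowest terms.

Column dive left is strictly dominated by dive right for the goalkeeper (it gives the kicker more in every row).
The remaining 2×2 game on (left, center) × (stay, dive right) has no saddle point. Let the kicker play left with probability p; indifference gives −4(1−p) = −12p + (1−p), so p = 5/17.
Similarly the goalkeeper's optimal q on stay is 13/17, and the value is 0·(13/17) + (-12)·(4/17) = -48/17.

-48/17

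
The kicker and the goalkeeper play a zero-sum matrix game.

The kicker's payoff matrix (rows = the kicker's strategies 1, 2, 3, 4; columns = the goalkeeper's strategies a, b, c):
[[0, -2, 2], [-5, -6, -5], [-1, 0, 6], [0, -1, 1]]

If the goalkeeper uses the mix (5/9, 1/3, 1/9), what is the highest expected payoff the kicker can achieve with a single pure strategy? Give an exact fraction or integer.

1: (0)·(5/9) + (-2)·(1/3) + (2)·(1/9) = -4/9.
2: (-5)·(5/9) + (-6)·(1/3) + (-5)·(1/9) = -16/3.
3: (-1)·(5/9) + (0)·(1/3) + (6)·(1/9) = 1/9.
4: (0)·(5/9) + (-1)·(1/3) + (1)·(1/9) = -2/9.
The best pure response is 3 with expected payoff 1/9.

1/9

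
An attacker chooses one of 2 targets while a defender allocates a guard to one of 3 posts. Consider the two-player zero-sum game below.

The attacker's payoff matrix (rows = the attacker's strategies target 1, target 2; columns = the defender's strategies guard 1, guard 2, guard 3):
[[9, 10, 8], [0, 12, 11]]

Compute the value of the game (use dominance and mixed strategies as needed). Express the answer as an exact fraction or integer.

Column guard 2 is strictly dominated by guard 3 for the defender (it gives the attacker more in every row).
The remaining 2×2 game on (target 1, target 2) × (guard 1, guard 3) has no saddle point. Let the attacker play target 1 with probability p; indifference gives 9p = 8p + 11(1−p), so p = 11/12.
Similarly the defender's optimal q on guard 1 is 1/4, and the value is 9·(1/4) + (8)·(3/4) = 33/4.

33/4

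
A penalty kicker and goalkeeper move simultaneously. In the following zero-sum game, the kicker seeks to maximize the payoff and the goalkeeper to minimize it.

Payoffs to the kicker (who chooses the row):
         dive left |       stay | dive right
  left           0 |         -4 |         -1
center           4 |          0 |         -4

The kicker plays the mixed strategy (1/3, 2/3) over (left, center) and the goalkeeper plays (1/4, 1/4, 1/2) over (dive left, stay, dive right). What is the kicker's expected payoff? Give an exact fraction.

-7/6

Against (1/4, 1/4, 1/2), each row's expected payoff is left: -3/2; center: -1.
Taking the (1/3, 2/3)-weighted average: (1/3)·(-3/2) + (2/3)·(-1) = -7/6.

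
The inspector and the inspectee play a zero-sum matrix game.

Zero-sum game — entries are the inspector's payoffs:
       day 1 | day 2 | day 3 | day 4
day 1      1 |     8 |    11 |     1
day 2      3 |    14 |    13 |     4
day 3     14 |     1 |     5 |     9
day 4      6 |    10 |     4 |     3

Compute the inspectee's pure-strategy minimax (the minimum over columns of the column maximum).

9

The worst case (largest entry) in each column is day 1: 14, day 2: 14, day 3: 13, day 4: 9.
The best (smallest) of these is 9.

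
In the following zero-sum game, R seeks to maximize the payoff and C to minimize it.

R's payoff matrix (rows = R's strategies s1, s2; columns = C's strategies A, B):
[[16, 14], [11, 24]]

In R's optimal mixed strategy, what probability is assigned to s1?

Row minima are 14 and 11, so R's maximin is 14; column maxima are 16 and 24, so C's minimax is 16. These differ, so the equilibrium is in mixed strategies.
Let R play s1 with probability p. C is indifferent when 16p + 11(1−p) = 14p + 24(1−p), giving p = 13/15.

13/15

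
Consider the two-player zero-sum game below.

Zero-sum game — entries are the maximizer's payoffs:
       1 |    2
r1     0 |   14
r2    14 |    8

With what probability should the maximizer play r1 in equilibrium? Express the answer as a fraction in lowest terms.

Row minima are 0 and 8, so the maximizer's maximin is 8; column maxima are 14 and 14, so the minimizer's minimax is 14. These differ, so the equilibrium is in mixed strategies.
Let the maximizer play r1 with probability p. The minimizer is indifferent when 14(1−p) = 14p + 8(1−p), giving p = 3/10.

3/10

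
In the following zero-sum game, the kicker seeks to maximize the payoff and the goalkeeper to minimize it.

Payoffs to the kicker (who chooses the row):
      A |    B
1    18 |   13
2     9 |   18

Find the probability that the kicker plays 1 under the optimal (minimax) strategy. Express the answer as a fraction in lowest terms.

Row minima are 13 and 9, so the kicker's maximin is 13; column maxima are 18 and 18, so the goalkeeper's minimax is 18. These differ, so the equilibrium is in mixed strategies.
Let the kicker play 1 with probability p. The goalkeeper is indifferent when 18p + 9(1−p) = 13p + 18(1−p), giving p = 9/14.

9/14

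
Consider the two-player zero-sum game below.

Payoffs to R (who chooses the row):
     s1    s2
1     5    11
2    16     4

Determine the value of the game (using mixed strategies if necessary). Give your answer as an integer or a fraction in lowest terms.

26/3

Row minima are 5 and 4, so R's maximin is 5; column maxima are 16 and 11, so C's minimax is 11. These differ, so the equilibrium is in mixed strategies.
Let R play 1 with probability p. C is indifferent when 5p + 16(1−p) = 11p + 4(1−p), giving p = 2/3.
Let C play s1 with probability q. R is indifferent when 5q + 11(1−q) = 16q + 4(1−q), giving q = 7/18.
The value is 5·(7/18) + (11)·(11/18) = 26/3.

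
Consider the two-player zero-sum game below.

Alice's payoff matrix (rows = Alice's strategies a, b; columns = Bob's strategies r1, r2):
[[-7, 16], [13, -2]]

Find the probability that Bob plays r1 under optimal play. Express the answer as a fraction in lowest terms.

9/19

Row minima are -7 and -2, so Alice's maximin is -2; column maxima are 13 and 16, so Bob's minimax is 13. These differ, so the equilibrium is in mixed strategies.
Let Bob play r1 with probability q. Alice is indifferent when −7q + 16(1−q) = 13q − 2(1−q), giving q = 9/19.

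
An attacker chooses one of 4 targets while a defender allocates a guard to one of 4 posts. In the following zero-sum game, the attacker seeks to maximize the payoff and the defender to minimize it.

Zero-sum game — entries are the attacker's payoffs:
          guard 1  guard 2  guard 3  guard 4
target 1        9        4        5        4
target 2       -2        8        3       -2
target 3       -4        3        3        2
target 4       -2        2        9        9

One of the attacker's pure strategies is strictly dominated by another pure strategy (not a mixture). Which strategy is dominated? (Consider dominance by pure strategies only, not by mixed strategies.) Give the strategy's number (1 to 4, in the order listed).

3

Compare target 3 with target 1: 9 > -4, 4 > 3, 5 > 3, 4 > 2.
So target 1 strictly dominates target 3 for the attacker; target 3 is strictly dominated.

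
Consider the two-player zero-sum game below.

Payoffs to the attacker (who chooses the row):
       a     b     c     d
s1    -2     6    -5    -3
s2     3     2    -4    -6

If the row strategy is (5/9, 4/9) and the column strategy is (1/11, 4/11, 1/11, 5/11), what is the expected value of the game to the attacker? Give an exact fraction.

-82/99

Against (1/11, 4/11, 1/11, 5/11), each row's expected payoff is s1: 2/11; s2: -23/11.
Taking the (5/9, 4/9)-weighted average: (5/9)·(2/11) + (4/9)·(-23/11) = -82/99.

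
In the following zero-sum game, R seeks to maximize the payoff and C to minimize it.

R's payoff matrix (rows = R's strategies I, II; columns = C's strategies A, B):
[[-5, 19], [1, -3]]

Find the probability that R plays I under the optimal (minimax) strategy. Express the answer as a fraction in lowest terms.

Row minima are -5 and -3, so R's maximin is -3; column maxima are 1 and 19, so C's minimax is 1. These differ, so the equilibrium is in mixed strategies.
Let R play I with probability p. C is indifferent when −5p + (1−p) = 19p − 3(1−p), giving p = 1/7.

1/7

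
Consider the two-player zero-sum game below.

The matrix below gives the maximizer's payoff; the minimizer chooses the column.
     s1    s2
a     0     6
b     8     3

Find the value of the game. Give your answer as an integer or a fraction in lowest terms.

48/11

Row minima are 0 and 3, so the maximizer's maximin is 3; column maxima are 8 and 6, so the minimizer's minimax is 6. These differ, so the equilibrium is in mixed strategies.
Let the maximizer play a with probability p. The minimizer is indifferent when 8(1−p) = 6p + 3(1−p), giving p = 5/11.
Let the minimizer play s1 with probability q. The maximizer is indifferent when 6(1−q) = 8q + 3(1−q), giving q = 3/11.
The value is 0·(3/11) + (6)·(8/11) = 48/11.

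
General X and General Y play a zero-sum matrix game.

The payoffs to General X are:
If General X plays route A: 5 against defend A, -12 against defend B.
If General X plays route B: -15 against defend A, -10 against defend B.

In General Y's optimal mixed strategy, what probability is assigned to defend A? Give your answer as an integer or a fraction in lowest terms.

Row minima are -12 and -15, so General X's maximin is -12; column maxima are 5 and -10, so General Y's minimax is -10. These differ, so the equilibrium is in mixed strategies.
Let General Y play defend A with probability q. General X is indifferent when 5q − 12(1−q) = −15q − 10(1−q), giving q = 1/11.

1/11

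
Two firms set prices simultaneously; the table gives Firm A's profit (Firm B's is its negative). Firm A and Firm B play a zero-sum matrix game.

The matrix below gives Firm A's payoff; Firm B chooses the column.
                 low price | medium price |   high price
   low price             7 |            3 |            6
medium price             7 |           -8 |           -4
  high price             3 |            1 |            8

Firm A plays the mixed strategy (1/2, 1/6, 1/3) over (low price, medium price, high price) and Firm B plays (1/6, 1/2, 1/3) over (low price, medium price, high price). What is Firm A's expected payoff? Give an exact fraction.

103/36

Against (1/6, 1/2, 1/3), each row's expected payoff is low price: 14/3; medium price: -25/6; high price: 11/3.
Taking the (1/2, 1/6, 1/3)-weighted average: (1/2)·(14/3) + (1/6)·(-25/6) + (1/3)·(11/3) = 103/36.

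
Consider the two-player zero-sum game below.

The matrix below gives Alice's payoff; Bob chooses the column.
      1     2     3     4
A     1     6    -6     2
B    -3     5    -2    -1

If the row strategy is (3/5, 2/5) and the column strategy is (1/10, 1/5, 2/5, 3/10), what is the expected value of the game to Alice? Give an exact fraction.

-23/50

Against (1/10, 1/5, 2/5, 3/10), each row's expected payoff is A: -1/2; B: -2/5.
Taking the (3/5, 2/5)-weighted average: (3/5)·(-1/2) + (2/5)·(-2/5) = -23/50.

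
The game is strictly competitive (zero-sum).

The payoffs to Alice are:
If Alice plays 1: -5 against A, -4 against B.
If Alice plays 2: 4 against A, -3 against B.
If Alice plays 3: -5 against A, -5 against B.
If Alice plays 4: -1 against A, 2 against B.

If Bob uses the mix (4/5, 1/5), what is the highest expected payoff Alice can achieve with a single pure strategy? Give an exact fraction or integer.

13/5

1: (-5)·(4/5) + (-4)·(1/5) = -24/5.
2: (4)·(4/5) + (-3)·(1/5) = 13/5.
3: (-5)·(4/5) + (-5)·(1/5) = -5.
4: (-1)·(4/5) + (2)·(1/5) = -2/5.
The best pure response is 2 with expected payoff 13/5.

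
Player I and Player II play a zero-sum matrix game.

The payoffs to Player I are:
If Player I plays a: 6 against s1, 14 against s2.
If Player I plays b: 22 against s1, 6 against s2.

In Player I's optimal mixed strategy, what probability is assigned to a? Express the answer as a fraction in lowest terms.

Row minima are 6 and 6, so Player I's maximin is 6; column maxima are 22 and 14, so Player II's minimax is 14. These differ, so the equilibrium is in mixed strategies.
Let Player I play a with probability p. Player II is indifferent when 6p + 22(1−p) = 14p + 6(1−p), giving p = 2/3.

2/3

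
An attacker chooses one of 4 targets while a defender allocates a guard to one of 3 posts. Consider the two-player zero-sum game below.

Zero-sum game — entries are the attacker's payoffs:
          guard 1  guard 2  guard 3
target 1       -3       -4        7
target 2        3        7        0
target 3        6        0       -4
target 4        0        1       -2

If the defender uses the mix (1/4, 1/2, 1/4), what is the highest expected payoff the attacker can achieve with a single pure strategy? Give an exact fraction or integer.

17/4

target 1: (-3)·(1/4) + (-4)·(1/2) + (7)·(1/4) = -1.
target 2: (3)·(1/4) + (7)·(1/2) + (0)·(1/4) = 17/4.
target 3: (6)·(1/4) + (0)·(1/2) + (-4)·(1/4) = 1/2.
target 4: (0)·(1/4) + (1)·(1/2) + (-2)·(1/4) = 0.
The best pure response is target 2 with expected payoff 17/4.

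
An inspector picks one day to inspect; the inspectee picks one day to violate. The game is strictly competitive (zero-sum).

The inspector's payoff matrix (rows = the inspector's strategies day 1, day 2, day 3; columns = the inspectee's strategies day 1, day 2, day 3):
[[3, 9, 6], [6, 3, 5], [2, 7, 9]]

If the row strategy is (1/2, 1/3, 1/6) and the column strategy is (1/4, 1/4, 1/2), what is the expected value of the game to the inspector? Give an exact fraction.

137/24

Against (1/4, 1/4, 1/2), each row's expected payoff is day 1: 6; day 2: 19/4; day 3: 27/4.
Taking the (1/2, 1/3, 1/6)-weighted average: (1/2)·(6) + (1/3)·(19/4) + (1/6)·(27/4) = 137/24.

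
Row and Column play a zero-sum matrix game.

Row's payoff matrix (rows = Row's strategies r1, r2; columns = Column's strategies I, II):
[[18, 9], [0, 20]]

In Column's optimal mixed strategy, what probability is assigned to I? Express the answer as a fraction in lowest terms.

Row minima are 9 and 0, so Row's maximin is 9; column maxima are 18 and 20, so Column's minimax is 18. These differ, so the equilibrium is in mixed strategies.
Let Column play I with probability q. Row is indifferent when 18q + 9(1−q) = 20(1−q), giving q = 11/29.

11/29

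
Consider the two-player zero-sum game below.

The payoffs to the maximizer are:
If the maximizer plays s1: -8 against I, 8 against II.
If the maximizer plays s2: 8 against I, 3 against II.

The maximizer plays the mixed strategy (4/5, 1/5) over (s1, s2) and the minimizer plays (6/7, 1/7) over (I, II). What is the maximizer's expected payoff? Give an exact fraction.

Against (6/7, 1/7), each row's expected payoff is s1: -40/7; s2: 51/7.
Taking the (4/5, 1/5)-weighted average: (4/5)·(-40/7) + (1/5)·(51/7) = -109/35.

-109/35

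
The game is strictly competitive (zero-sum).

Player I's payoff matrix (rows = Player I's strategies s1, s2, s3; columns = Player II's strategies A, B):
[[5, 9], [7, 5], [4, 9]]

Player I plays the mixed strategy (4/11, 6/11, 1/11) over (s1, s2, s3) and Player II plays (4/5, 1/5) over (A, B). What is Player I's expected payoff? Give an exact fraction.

339/55

Against (4/5, 1/5), each row's expected payoff is s1: 29/5; s2: 33/5; s3: 5.
Taking the (4/11, 6/11, 1/11)-weighted average: (4/11)·(29/5) + (6/11)·(33/5) + (1/11)·(5) = 339/55.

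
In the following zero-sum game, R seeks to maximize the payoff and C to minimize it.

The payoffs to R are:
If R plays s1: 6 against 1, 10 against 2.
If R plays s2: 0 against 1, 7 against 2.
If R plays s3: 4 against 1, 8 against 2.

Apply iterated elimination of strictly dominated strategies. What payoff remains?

Row s2 is strictly dominated by row s1 (6>0, 10>7); eliminate s2.
Row s3 is strictly dominated by row s1 (6>4, 10>8); eliminate s3.
Column 2 is strictly dominated by 1 for C (6<10); eliminate 2.
Only (s1, 1) remains, with payoff 6.

6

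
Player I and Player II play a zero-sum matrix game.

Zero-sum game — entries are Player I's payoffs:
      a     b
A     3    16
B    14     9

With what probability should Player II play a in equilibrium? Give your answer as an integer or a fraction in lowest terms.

7/18

Row minima are 3 and 9, so Player I's maximin is 9; column maxima are 14 and 16, so Player II's minimax is 14. These differ, so the equilibrium is in mixed strategies.
Let Player II play a with probability q. Player I is indifferent when 3q + 16(1−q) = 14q + 9(1−q), giving q = 7/18.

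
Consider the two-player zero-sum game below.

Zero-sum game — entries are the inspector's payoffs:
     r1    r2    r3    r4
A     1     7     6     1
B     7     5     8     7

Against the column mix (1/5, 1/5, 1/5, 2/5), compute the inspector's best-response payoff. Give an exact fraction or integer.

34/5

A: (1)·(1/5) + (7)·(1/5) + (6)·(1/5) + (1)·(2/5) = 16/5.
B: (7)·(1/5) + (5)·(1/5) + (8)·(1/5) + (7)·(2/5) = 34/5.
The best pure response is B with expected payoff 34/5.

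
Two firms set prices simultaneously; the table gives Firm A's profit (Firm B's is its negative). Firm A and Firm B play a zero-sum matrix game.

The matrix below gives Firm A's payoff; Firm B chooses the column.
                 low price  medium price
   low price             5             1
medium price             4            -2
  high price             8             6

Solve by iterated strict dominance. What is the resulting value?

Row low price is strictly dominated by row high price (8>5, 6>1); eliminate low price.
Column low price is strictly dominated by medium price for Firm B (-2<4, 6<8); eliminate low price.
Row medium price is strictly dominated by row high price (6>-2); eliminate medium price.
Only (high price, medium price) remains, with payoff 6.

6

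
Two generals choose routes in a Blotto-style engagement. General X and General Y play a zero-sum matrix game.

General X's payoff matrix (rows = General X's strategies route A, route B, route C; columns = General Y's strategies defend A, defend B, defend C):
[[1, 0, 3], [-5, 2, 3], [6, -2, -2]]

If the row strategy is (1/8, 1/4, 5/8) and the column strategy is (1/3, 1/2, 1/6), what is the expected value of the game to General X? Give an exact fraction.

Against (1/3, 1/2, 1/6), each row's expected payoff is route A: 5/6; route B: -1/6; route C: 2/3.
Taking the (1/8, 1/4, 5/8)-weighted average: (1/8)·(5/6) + (1/4)·(-1/6) + (5/8)·(2/3) = 23/48.

23/48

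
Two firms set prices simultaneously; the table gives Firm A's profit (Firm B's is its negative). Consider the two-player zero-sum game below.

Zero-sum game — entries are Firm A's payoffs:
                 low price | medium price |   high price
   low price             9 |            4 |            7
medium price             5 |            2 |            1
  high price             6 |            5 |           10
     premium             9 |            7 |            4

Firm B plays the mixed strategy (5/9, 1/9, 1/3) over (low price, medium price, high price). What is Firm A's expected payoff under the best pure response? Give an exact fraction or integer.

low price: (9)·(5/9) + (4)·(1/9) + (7)·(1/3) = 70/9.
medium price: (5)·(5/9) + (2)·(1/9) + (1)·(1/3) = 10/3.
high price: (6)·(5/9) + (5)·(1/9) + (10)·(1/3) = 65/9.
premium: (9)·(5/9) + (7)·(1/9) + (4)·(1/3) = 64/9.
The best pure response is low price with expected payoff 70/9.

70/9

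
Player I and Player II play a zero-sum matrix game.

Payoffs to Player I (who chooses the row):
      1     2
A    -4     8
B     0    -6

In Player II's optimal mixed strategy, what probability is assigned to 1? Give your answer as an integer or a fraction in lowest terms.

7/9

Row minima are -4 and -6, so Player I's maximin is -4; column maxima are 0 and 8, so Player II's minimax is 0. These differ, so the equilibrium is in mixed strategies.
Let Player II play 1 with probability q. Player I is indifferent when −4q + 8(1−q) = −6(1−q), giving q = 7/9.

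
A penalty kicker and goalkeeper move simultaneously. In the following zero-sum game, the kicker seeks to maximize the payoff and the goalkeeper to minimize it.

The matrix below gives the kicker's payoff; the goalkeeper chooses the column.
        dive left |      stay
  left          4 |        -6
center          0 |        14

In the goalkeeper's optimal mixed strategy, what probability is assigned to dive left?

5/6

Row minima are -6 and 0, so the kicker's maximin is 0; column maxima are 4 and 14, so the goalkeeper's minimax is 4. These differ, so the equilibrium is in mixed strategies.
Let the goalkeeper play dive left with probability q. The kicker is indifferent when 4q − 6(1−q) = 14(1−q), giving q = 5/6.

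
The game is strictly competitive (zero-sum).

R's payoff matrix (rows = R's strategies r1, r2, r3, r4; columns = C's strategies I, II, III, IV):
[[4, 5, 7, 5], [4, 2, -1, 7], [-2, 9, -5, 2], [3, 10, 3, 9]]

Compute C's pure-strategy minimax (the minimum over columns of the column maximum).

4

The worst case (largest entry) in each column is I: 4, II: 10, III: 7, IV: 9.
The best (smallest) of these is 4.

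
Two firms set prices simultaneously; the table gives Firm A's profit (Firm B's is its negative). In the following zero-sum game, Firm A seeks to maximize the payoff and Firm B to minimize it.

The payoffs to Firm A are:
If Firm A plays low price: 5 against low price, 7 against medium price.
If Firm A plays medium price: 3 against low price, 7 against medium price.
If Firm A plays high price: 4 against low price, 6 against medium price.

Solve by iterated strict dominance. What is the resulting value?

5

Column medium price is strictly dominated by low price for Firm B (5<7, 3<7, 4<6); eliminate medium price.
Row medium price is strictly dominated by row low price (5>3); eliminate medium price.
Row high price is strictly dominated by row low price (5>4); eliminate high price.
Only (low price, low price) remains, with payoff 5.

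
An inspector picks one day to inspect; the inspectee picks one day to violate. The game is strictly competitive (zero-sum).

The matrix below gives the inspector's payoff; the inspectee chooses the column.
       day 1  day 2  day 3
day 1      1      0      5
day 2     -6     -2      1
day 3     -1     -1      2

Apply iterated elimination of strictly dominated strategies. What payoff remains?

Column day 3 is strictly dominated by day 1 for the inspectee (1<5, -6<1, -1<2); eliminate day 3.
Row day 3 is strictly dominated by row day 1 (1>-1, 0>-1); eliminate day 3.
Row day 2 is strictly dominated by row day 1 (1>-6, 0>-2); eliminate day 2.
Column day 1 is strictly dominated by day 2 for the inspectee (0<1); eliminate day 1.
Only (day 1, day 2) remains, with payoff 0.

0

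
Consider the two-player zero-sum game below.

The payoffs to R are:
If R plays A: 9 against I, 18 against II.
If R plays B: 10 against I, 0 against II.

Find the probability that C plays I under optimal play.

Row minima are 9 and 0, so R's maximin is 9; column maxima are 10 and 18, so C's minimax is 10. These differ, so the equilibrium is in mixed strategies.
Let C play I with probability q. R is indifferent when 9q + 18(1−q) = 10q, giving q = 18/19.

18/19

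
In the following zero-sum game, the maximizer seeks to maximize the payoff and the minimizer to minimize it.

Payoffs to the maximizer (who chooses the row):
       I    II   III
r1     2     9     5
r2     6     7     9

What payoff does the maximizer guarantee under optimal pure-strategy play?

6

Row minima: 2, 6 → the maximizer's maximin is 6.
Column maxima: 6, 9, 9 → the minimizer's minimax is 6.
They coincide at (r2, I), so the value is 6.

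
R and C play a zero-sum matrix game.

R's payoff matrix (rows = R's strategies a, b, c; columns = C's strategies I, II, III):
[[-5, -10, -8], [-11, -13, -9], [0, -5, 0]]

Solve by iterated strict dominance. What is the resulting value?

-5

Column I is strictly dominated by II for C (-10<-5, -13<-11, -5<0); eliminate I.
Column III is strictly dominated by II for C (-10<-8, -13<-9, -5<0); eliminate III.
Row b is strictly dominated by row a (-10>-13); eliminate b.
Row a is strictly dominated by row c (-5>-10); eliminate a.
Only (c, II) remains, with payoff -5.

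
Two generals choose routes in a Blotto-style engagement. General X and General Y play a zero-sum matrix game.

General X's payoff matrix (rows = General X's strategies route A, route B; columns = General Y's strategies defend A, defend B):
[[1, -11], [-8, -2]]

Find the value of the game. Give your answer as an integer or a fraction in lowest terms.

Row minima are -11 and -8, so General X's maximin is -8; column maxima are 1 and -2, so General Y's minimax is -2. These differ, so the equilibrium is in mixed strategies.
Let General X play route A with probability p. General Y is indifferent when p − 8(1−p) = −11p − 2(1−p), giving p = 1/3.
Let General Y play defend A with probability q. General X is indifferent when q − 11(1−q) = −8q − 2(1−q), giving q = 1/2.
The value is 1·(1/2) + (-11)·(1/2) = -5.

-5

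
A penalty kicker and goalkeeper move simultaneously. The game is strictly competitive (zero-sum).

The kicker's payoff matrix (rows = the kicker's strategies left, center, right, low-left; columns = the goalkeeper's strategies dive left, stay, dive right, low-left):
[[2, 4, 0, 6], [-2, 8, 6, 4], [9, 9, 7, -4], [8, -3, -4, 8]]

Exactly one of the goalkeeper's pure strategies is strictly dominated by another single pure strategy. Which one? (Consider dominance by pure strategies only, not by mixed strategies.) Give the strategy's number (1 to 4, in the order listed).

The goalkeeper prefers columns that give the kicker less. Compare stay with dive right: 0 < 4, 6 < 8, 7 < 9, -4 < -3.
So dive right strictly dominates stay for the goalkeeper; stay is strictly dominated.

2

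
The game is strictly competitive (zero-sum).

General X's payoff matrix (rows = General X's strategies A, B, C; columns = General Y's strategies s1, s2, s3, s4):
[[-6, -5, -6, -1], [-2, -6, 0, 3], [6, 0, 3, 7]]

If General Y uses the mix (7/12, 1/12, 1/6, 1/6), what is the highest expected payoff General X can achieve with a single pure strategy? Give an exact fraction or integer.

31/6

A: (-6)·(7/12) + (-5)·(1/12) + (-6)·(1/6) + (-1)·(1/6) = -61/12.
B: (-2)·(7/12) + (-6)·(1/12) + (0)·(1/6) + (3)·(1/6) = -7/6.
C: (6)·(7/12) + (0)·(1/12) + (3)·(1/6) + (7)·(1/6) = 31/6.
The best pure response is C with expected payoff 31/6.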